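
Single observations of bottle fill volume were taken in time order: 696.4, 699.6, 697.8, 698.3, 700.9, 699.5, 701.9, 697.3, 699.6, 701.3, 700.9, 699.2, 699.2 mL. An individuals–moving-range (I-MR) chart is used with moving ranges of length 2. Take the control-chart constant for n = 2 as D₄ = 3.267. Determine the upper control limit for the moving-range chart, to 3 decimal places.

6.153

Moving ranges: 3.2, 1.8, 0.5, 2.6, 1.4, 2.4, 4.6, 2.3, 1.7, 0.4, 1.7, 0.0; M̄R̄ = 22.6000 / 12 = 1.8833
UCL_MR = D₄·M̄R̄ = 3.267 × 1.8833 = 6.1528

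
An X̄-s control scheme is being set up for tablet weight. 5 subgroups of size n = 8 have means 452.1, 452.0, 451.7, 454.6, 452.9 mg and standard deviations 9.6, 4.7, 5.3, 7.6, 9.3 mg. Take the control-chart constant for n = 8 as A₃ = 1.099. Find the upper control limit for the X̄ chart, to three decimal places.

460.683

X̄̄ = (452.1 + 452.0 + 451.7 + 454.6 + 452.9) / 5 = 452.6600
s̄ = (9.6 + 4.7 + 5.3 + 7.6 + 9.3) / 5 = 7.3000
UCL = X̄̄ + A₃·s̄ = 452.6600 + 1.099 × 7.3000 = 460.6827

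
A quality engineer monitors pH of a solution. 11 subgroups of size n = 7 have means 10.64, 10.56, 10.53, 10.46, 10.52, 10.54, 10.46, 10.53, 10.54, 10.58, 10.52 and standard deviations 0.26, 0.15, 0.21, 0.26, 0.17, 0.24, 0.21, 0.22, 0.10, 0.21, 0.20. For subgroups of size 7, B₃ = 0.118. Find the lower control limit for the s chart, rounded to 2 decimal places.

0.02

s̄ = (0.26 + 0.15 + 0.21 + 0.26 + 0.17 + 0.24 + 0.21 + 0.22 + 0.10 + 0.21 + 0.20) / 11 = 0.2027
LCL_s = B₃·s̄ = 0.118 × 0.2027 = 0.0239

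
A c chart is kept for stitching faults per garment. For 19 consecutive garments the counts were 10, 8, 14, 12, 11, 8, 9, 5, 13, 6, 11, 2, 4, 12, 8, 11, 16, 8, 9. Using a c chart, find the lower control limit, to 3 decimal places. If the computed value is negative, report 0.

0.159

c̄ = (10 + 8 + 14 + 12 + 11 + 8 + 9 + 5 + 13 + 6 + 11 + 2 + 4 + 12 + 8 + 11 + 16 + 8 + 9) / 19 = 177 / 19 = 9.3158
LCL = c̄ − 3√c̄ = 9.3158 − 3 × 3.0522 = 0.1593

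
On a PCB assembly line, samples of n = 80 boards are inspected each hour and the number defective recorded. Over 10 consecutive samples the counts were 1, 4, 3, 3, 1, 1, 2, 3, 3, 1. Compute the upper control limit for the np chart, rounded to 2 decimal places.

p̄ = Σdᵢ / (k·n) = 22 / (10 × 80) = 0.02750
UCL = np̄ + 3·√(np̄(1−p̄)) = 2.2000 + 3 × √(2.2000×0.97250) = 2.2000 + 3 × 1.4627 = 6.5881

6.59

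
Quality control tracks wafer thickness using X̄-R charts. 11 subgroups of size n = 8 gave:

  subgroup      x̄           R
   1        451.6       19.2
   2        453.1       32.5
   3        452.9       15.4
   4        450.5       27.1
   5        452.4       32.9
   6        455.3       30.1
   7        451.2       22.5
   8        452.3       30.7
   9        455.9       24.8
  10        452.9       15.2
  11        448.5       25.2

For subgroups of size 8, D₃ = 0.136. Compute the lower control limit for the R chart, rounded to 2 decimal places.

R̄ = (19.2 + 32.5 + 15.4 + 27.1 + 32.9 + 30.1 + 22.5 + 30.7 + 24.8 + 15.2 + 25.2) / 11 = 275.6000 / 11 = 25.0545
LCL_R = D₃·R̄ = 0.136 × 25.0545 = 3.4074

3.41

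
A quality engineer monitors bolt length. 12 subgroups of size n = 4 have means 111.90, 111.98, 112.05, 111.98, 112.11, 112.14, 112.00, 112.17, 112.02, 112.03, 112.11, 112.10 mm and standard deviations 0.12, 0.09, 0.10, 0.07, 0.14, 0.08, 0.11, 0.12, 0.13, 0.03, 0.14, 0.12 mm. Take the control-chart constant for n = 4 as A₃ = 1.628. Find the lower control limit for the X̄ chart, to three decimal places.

X̄̄ = (111.90 + 111.98 + 112.05 + 111.98 + 112.11 + 112.14 + 112.00 + 112.17 + 112.02 + 112.03 + 112.11 + 112.10) / 12 = 112.0492
s̄ = (0.12 + 0.09 + 0.10 + 0.07 + 0.14 + 0.08 + 0.11 + 0.12 + 0.13 + 0.03 + 0.14 + 0.12) / 12 = 0.1042
LCL = X̄̄ − A₃·s̄ = 112.0492 − 1.628 × 0.1042 = 111.8796

111.880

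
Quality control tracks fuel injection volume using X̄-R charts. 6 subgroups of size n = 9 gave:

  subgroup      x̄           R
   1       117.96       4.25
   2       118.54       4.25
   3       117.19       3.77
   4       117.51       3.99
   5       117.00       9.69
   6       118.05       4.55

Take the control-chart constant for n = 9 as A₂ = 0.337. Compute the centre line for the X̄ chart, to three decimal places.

117.708

X̄̄ = (117.96 + 118.54 + 117.19 + 117.51 + 117.00 + 118.05) / 6 = 706.2500 / 6 = 117.7083
CL = X̄̄ = 117.7083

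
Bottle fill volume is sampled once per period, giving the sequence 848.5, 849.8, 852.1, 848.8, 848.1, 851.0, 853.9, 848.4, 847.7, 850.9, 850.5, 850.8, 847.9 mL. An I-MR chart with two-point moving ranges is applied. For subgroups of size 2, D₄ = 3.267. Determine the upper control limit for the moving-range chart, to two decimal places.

Moving ranges: 1.3, 2.3, 3.3, 0.7, 2.9, 2.9, 5.5, 0.7, 3.2, 0.4, 0.3, 2.9; M̄R̄ = 26.4000 / 12 = 2.2000
UCL_MR = D₄·M̄R̄ = 3.267 × 2.2000 = 7.1874

7.19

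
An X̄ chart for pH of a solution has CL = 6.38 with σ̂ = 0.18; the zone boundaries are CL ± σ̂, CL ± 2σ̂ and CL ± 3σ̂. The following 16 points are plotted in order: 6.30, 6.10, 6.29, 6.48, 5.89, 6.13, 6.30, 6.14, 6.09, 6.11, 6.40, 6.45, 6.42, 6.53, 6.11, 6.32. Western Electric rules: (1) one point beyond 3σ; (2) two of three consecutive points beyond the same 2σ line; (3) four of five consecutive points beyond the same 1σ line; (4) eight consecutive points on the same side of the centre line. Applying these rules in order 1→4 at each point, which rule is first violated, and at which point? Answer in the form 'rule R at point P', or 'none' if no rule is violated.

Zone of each point (C = within 1σ̂, B = 1σ̂–2σ̂, A = 2σ̂–3σ̂, * = beyond 3σ̂; sign = side of CL): 1:-C, 2:-B, 3:-C, 4:+C, 5:-A, 6:-B, 7:-C, 8:-B, 9:-B, 10:-B, 11:+C, 12:+C, 13:+C, 14:+C, 15:-B, 16:-C
Rule 3 (four of five consecutive points beyond the same 1σ limit) is satisfied at point 9.

rule 3 at point 9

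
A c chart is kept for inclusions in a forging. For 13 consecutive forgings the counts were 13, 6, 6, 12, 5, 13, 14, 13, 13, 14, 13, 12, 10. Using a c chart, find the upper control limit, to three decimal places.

c̄ = (13 + 6 + 6 + 12 + 5 + 13 + 14 + 13 + 13 + 14 + 13 + 12 + 10) / 13 = 144 / 13 = 11.0769
UCL = c̄ + 3√c̄ = 11.0769 + 3 × √11.0769 = 11.0769 + 3 × 3.3282 = 21.0615

21.062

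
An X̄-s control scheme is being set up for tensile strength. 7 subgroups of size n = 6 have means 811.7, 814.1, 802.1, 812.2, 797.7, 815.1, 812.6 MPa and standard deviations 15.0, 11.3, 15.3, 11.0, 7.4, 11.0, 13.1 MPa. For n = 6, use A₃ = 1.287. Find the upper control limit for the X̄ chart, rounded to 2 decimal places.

824.82

X̄̄ = (811.7 + 814.1 + 802.1 + 812.2 + 797.7 + 815.1 + 812.6) / 7 = 809.3571
s̄ = (15.0 + 11.3 + 15.3 + 11.0 + 7.4 + 11.0 + 13.1) / 7 = 12.0143
UCL = X̄̄ + A₃·s̄ = 809.3571 + 1.287 × 12.0143 = 824.8195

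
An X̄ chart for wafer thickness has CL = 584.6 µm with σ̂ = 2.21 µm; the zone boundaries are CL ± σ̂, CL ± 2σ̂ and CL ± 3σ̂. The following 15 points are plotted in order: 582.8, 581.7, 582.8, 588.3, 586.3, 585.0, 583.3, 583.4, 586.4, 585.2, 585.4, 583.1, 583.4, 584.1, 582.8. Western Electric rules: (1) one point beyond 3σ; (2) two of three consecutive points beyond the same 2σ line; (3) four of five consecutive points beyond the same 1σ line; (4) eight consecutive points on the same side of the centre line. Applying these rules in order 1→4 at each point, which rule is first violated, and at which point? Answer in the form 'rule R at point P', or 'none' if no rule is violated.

Zone of each point (C = within 1σ̂, B = 1σ̂–2σ̂, A = 2σ̂–3σ̂, * = beyond 3σ̂; sign = side of CL): 1:-C, 2:-B, 3:-C, 4:+B, 5:+C, 6:+C, 7:-C, 8:-C, 9:+C, 10:+C, 11:+C, 12:-C, 13:-C, 14:-C, 15:-C
No rule fires across all 15 points.

none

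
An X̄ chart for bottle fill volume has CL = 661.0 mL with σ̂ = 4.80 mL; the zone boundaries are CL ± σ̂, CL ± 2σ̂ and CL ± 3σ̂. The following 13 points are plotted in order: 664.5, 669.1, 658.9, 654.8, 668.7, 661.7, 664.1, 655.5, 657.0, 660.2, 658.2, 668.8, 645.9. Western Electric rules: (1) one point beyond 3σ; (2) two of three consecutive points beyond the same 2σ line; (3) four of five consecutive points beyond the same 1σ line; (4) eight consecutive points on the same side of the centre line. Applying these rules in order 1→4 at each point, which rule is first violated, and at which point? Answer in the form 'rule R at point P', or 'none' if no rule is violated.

Zone of each point (C = within 1σ̂, B = 1σ̂–2σ̂, A = 2σ̂–3σ̂, * = beyond 3σ̂; sign = side of CL): 1:+C, 2:+B, 3:-C, 4:-B, 5:+B, 6:+C, 7:+C, 8:-B, 9:-C, 10:-C, 11:-C, 12:+B, 13:-*
Rule 1 (one point beyond the 3σ limits) is satisfied at point 13.

rule 1 at point 13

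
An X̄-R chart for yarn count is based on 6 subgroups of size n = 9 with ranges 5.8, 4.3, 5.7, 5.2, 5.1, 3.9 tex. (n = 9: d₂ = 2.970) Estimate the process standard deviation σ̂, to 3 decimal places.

1.684

R̄ = (5.8 + 4.3 + 5.7 + 5.2 + 5.1 + 3.9) / 6 = 5.0000
σ̂ = R̄ / d₂ = 5.0000 / 2.970 = 1.6835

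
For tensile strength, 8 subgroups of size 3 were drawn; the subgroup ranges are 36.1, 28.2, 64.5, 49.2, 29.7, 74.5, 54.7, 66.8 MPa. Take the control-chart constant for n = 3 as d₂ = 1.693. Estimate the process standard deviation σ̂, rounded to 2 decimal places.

29.81

R̄ = (36.1 + 28.2 + 64.5 + 49.2 + 29.7 + 74.5 + 54.7 + 66.8) / 8 = 50.4625
σ̂ = R̄ / d₂ = 50.4625 / 1.693 = 29.8066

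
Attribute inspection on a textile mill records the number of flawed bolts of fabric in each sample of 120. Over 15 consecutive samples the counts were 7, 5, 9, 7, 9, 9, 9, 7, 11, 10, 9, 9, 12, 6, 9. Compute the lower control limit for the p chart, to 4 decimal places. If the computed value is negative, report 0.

p̄ = Σdᵢ / (k·n) = 128 / (15 × 120) = 0.07111
LCL = p̄ − 3·√(p̄(1−p̄)/n) = 0.07111 − 3 × 0.02346 = 0.00073

0.0007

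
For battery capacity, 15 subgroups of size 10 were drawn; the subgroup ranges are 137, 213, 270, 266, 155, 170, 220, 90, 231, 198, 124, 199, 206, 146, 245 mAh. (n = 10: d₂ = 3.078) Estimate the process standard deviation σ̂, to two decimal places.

R̄ = (137 + 213 + 270 + 266 + 155 + 170 + 220 + 90 + 231 + 198 + 124 + 199 + 206 + 146 + 245) / 15 = 191.3333
σ̂ = R̄ / d₂ = 191.3333 / 3.078 = 62.1616

62.16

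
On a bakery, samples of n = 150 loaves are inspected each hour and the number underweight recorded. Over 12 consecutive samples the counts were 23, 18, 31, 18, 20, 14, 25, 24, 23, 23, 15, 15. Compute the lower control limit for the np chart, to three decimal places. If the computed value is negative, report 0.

p̄ = Σdᵢ / (k·n) = 249 / (12 × 150) = 0.13833
LCL = np̄ − 3·√(np̄(1−p̄)) = 20.7500 − 3 × 4.2284 = 8.0647

8.065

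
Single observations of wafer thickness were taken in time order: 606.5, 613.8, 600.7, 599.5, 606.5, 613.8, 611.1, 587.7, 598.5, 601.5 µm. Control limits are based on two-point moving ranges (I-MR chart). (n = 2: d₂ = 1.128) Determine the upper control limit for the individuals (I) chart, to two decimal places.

X̄ = (606.5 + 613.8 + 600.7 + 599.5 + 606.5 + 613.8 + 611.1 + 587.7 + 598.5 + 601.5) / 10 = 603.9600
Moving ranges: 7.3, 13.1, 1.2, 7.0, 7.3, 2.7, 23.4, 10.8, 3.0; M̄R̄ = 75.8000 / 9 = 8.4222
UCL = X̄ + 3·M̄R̄/d₂ = 603.9600 + 3 × 8.4222 / 1.128 = 626.3595

626.36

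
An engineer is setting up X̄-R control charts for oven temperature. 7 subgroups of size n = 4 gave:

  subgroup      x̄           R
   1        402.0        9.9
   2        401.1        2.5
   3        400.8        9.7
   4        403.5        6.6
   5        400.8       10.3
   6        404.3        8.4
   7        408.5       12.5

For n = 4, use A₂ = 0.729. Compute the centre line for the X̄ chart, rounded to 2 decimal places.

403.00

X̄̄ = (402.0 + 401.1 + 400.8 + 403.5 + 400.8 + 404.3 + 408.5) / 7 = 2821.0000 / 7 = 403.0000
CL = X̄̄ = 403.0000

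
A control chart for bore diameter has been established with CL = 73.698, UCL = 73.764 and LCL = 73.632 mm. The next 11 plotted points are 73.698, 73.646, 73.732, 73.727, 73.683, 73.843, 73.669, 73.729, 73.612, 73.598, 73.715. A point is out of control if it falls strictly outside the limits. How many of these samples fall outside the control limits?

3

Compare each point to [73.632, 73.764]: sample 6 = 73.843 > UCL; sample 9 = 73.612 < LCL; sample 10 = 73.598 < LCL.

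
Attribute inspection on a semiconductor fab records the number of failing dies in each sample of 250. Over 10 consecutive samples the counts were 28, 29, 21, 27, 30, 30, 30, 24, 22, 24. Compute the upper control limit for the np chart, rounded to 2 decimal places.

41.10

p̄ = Σdᵢ / (k·n) = 265 / (10 × 250) = 0.10600
UCL = np̄ + 3·√(np̄(1−p̄)) = 26.5000 + 3 × √(26.5000×0.89400) = 26.5000 + 3 × 4.8673 = 41.1020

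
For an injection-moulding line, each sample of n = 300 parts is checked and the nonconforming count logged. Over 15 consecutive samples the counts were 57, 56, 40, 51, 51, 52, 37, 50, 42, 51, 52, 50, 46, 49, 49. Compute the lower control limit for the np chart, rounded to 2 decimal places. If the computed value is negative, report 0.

p̄ = Σdᵢ / (k·n) = 733 / (15 × 300) = 0.16289
LCL = np̄ − 3·√(np̄(1−p̄)) = 48.8667 − 3 × 6.3958 = 29.6791

29.68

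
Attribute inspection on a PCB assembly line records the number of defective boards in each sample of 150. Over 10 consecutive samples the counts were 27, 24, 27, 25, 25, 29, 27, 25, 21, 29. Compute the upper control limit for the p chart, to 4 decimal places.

p̄ = Σdᵢ / (k·n) = 259 / (10 × 150) = 0.17267
UCL = p̄ + 3·√(p̄(1−p̄)/n) = 0.17267 + 3 × √(0.17267×0.82733/150) = 0.17267 + 3 × 0.03086 = 0.26525

0.2652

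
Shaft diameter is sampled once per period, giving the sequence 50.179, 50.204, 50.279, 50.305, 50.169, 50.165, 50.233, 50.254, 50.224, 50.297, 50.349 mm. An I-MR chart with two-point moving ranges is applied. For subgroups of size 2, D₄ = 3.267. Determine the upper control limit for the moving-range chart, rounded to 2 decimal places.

0.17

Moving ranges: 0.025, 0.075, 0.026, 0.136, 0.004, 0.068, 0.021, 0.030, 0.073, 0.052; M̄R̄ = 0.5100 / 10 = 0.0510
UCL_MR = D₄·M̄R̄ = 3.267 × 0.0510 = 0.1666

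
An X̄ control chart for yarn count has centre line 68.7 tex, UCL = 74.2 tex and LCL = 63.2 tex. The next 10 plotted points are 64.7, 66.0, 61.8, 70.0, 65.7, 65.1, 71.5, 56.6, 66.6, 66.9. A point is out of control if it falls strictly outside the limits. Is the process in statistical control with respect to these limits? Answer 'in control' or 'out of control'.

Compare each point to [63.2, 74.2]: sample 3 = 61.8 < LCL; sample 8 = 56.6 < LCL.

out of control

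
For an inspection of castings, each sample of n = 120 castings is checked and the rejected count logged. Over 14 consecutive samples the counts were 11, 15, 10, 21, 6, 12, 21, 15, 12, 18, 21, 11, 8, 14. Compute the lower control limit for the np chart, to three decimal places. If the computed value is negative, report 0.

p̄ = Σdᵢ / (k·n) = 195 / (14 × 120) = 0.11607
LCL = np̄ − 3·√(np̄(1−p̄)) = 13.9286 − 3 × 3.5088 = 3.4021

3.402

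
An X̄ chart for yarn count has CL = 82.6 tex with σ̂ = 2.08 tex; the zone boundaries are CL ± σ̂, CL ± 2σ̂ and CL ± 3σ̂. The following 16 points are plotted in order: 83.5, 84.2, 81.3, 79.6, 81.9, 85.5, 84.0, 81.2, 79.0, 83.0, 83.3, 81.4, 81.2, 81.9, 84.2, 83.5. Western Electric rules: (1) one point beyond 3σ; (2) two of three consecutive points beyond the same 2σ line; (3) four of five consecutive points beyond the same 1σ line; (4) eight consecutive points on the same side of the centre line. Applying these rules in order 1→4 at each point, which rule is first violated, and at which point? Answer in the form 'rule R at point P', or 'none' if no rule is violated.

none

Zone of each point (C = within 1σ̂, B = 1σ̂–2σ̂, A = 2σ̂–3σ̂, * = beyond 3σ̂; sign = side of CL): 1:+C, 2:+C, 3:-C, 4:-B, 5:-C, 6:+B, 7:+C, 8:-C, 9:-B, 10:+C, 11:+C, 12:-C, 13:-C, 14:-C, 15:+C, 16:+C
No rule fires across all 16 points.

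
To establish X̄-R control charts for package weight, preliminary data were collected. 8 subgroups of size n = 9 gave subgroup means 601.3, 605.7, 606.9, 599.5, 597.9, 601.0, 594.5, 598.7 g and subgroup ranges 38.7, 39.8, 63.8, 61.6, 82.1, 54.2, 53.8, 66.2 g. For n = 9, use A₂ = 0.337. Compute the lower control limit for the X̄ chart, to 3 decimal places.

581.302

X̄̄ = (601.3 + 605.7 + 606.9 + 599.5 + 597.9 + 601.0 + 594.5 + 598.7) / 8 = 4805.5000 / 8 = 600.6875
R̄ = (38.7 + 39.8 + 63.8 + 61.6 + 82.1 + 54.2 + 53.8 + 66.2) / 8 = 460.2000 / 8 = 57.5250
LCL = X̄̄ − A₂·R̄ = 600.6875 − 0.337 × 57.5250 = 581.3016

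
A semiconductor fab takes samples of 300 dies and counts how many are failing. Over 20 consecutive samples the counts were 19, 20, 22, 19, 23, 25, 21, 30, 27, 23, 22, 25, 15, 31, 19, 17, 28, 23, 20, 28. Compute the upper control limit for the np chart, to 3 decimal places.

36.634

p̄ = Σdᵢ / (k·n) = 457 / (20 × 300) = 0.07617
UCL = np̄ + 3·√(np̄(1−p̄)) = 22.8500 + 3 × √(22.8500×0.92383) = 22.8500 + 3 × 4.5945 = 36.6336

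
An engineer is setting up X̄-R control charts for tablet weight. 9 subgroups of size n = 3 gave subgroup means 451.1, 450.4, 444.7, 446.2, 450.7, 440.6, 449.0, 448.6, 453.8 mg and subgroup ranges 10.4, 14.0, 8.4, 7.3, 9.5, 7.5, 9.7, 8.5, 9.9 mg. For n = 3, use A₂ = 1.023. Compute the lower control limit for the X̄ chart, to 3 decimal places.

438.660

X̄̄ = (451.1 + 450.4 + 444.7 + 446.2 + 450.7 + 440.6 + 449.0 + 448.6 + 453.8) / 9 = 4035.1000 / 9 = 448.3444
R̄ = (10.4 + 14.0 + 8.4 + 7.3 + 9.5 + 7.5 + 9.7 + 8.5 + 9.9) / 9 = 85.2000 / 9 = 9.4667
LCL = X̄̄ − A₂·R̄ = 448.3444 − 1.023 × 9.4667 = 438.6600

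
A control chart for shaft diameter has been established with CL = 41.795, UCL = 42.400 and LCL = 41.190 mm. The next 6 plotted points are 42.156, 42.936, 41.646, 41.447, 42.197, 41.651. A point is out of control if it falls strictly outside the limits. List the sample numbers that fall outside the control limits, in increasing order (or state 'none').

2

Compare each point to [41.190, 42.400]: sample 2 = 42.936 > UCL.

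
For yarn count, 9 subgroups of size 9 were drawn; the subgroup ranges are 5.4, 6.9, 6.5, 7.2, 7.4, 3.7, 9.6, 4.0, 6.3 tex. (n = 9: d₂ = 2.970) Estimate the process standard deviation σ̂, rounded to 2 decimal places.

R̄ = (5.4 + 6.9 + 6.5 + 7.2 + 7.4 + 3.7 + 9.6 + 4.0 + 6.3) / 9 = 6.3333
σ̂ = R̄ / d₂ = 6.3333 / 2.970 = 2.1324

2.13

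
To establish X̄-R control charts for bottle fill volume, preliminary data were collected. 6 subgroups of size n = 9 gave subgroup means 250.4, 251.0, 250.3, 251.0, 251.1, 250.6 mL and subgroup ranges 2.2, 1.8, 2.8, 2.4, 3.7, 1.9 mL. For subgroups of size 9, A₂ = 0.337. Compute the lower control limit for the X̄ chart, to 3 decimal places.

249.902

X̄̄ = (250.4 + 251.0 + 250.3 + 251.0 + 251.1 + 250.6) / 6 = 1504.4000 / 6 = 250.7333
R̄ = (2.2 + 1.8 + 2.8 + 2.4 + 3.7 + 1.9) / 6 = 14.8000 / 6 = 2.4667
LCL = X̄̄ − A₂·R̄ = 250.7333 − 0.337 × 2.4667 = 249.9021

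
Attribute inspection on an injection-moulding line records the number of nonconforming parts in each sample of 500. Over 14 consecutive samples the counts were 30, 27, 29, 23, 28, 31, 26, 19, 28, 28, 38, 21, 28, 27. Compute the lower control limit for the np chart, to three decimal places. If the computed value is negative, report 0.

12.101

p̄ = Σdᵢ / (k·n) = 383 / (14 × 500) = 0.05471
LCL = np̄ − 3·√(np̄(1−p̄)) = 27.3571 − 3 × 5.0853 = 12.1012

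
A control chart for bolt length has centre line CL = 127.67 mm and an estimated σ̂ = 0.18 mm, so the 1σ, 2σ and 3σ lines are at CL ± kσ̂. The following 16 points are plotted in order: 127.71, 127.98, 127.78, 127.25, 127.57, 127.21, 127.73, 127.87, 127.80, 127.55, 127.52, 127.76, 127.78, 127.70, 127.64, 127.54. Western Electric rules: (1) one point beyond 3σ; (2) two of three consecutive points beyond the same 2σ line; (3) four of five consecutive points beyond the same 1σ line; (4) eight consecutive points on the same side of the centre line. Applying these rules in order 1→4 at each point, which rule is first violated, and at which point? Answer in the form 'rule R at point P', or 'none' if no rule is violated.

rule 2 at point 6

Zone of each point (C = within 1σ̂, B = 1σ̂–2σ̂, A = 2σ̂–3σ̂, * = beyond 3σ̂; sign = side of CL): 1:+C, 2:+B, 3:+C, 4:-A, 5:-C, 6:-A, 7:+C, 8:+B, 9:+C, 10:-C, 11:-C, 12:+C, 13:+C, 14:+C, 15:-C, 16:-C
Rule 2 (two of three consecutive points beyond the same 2σ limit) is satisfied at point 6.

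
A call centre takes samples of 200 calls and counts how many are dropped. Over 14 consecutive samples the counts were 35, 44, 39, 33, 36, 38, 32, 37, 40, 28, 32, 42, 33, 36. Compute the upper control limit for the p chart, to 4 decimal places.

0.2619

p̄ = Σdᵢ / (k·n) = 505 / (14 × 200) = 0.18036
UCL = p̄ + 3·√(p̄(1−p̄)/n) = 0.18036 + 3 × √(0.18036×0.81964/200) = 0.18036 + 3 × 0.02719 = 0.26192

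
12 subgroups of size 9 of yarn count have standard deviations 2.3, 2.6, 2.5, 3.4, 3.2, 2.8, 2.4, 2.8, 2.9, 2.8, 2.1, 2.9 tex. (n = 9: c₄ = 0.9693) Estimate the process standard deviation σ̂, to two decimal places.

2.81

s̄ = (2.3 + 2.6 + 2.5 + 3.4 + 3.2 + 2.8 + 2.4 + 2.8 + 2.9 + 2.8 + 2.1 + 2.9) / 12 = 2.7250
σ̂ = s̄ / c₄ = 2.7250 / 0.9693 = 2.8113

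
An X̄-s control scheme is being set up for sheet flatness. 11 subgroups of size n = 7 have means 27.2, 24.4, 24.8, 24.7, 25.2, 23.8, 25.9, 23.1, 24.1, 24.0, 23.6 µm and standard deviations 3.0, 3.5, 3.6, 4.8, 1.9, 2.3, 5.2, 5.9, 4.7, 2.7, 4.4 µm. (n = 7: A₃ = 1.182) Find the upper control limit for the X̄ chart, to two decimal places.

X̄̄ = (27.2 + 24.4 + 24.8 + 24.7 + 25.2 + 23.8 + 25.9 + 23.1 + 24.1 + 24.0 + 23.6) / 11 = 24.6182
s̄ = (3.0 + 3.5 + 3.6 + 4.8 + 1.9 + 2.3 + 5.2 + 5.9 + 4.7 + 2.7 + 4.4) / 11 = 3.8182
UCL = X̄̄ + A₃·s̄ = 24.6182 + 1.182 × 3.8182 = 29.1313

29.13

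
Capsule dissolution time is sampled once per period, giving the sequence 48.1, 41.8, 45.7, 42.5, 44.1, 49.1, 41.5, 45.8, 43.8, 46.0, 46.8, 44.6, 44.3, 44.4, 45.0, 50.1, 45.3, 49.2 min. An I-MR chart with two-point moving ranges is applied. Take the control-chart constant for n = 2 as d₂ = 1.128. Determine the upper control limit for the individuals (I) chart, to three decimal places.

53.882

X̄ = (48.1 + 41.8 + 45.7 + 42.5 + 44.1 + 49.1 + 41.5 + 45.8 + 43.8 + 46.0 + 46.8 + 44.6 + 44.3 + 44.4 + 45.0 + 50.1 + 45.3 + 49.2) / 18 = 45.4500
Moving ranges: 6.3, 3.9, 3.2, 1.6, 5.0, 7.6, 4.3, 2.0, 2.2, 0.8, 2.2, 0.3, 0.1, 0.6, 5.1, 4.8, 3.9; M̄R̄ = 53.9000 / 17 = 3.1706
UCL = X̄ + 3·M̄R̄/d₂ = 45.4500 + 3 × 3.1706 / 1.128 = 53.8824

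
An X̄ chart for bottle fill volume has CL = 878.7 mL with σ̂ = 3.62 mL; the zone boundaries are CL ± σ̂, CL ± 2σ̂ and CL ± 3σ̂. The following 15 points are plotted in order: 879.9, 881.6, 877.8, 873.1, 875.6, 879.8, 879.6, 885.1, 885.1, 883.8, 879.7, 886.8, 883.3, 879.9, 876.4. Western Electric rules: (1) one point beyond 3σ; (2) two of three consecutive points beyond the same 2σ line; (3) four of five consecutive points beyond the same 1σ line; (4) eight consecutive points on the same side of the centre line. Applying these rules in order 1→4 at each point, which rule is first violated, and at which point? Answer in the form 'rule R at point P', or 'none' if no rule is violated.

Zone of each point (C = within 1σ̂, B = 1σ̂–2σ̂, A = 2σ̂–3σ̂, * = beyond 3σ̂; sign = side of CL): 1:+C, 2:+C, 3:-C, 4:-B, 5:-C, 6:+C, 7:+C, 8:+B, 9:+B, 10:+B, 11:+C, 12:+A, 13:+B, 14:+C, 15:-C
Rule 3 (four of five consecutive points beyond the same 1σ limit) is satisfied at point 12.

rule 3 at point 12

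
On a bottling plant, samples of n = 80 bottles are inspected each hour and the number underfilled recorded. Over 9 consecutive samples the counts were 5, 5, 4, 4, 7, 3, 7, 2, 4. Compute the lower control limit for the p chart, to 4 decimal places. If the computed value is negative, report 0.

0.0000

p̄ = Σdᵢ / (k·n) = 41 / (9 × 80) = 0.05694
LCL = p̄ − 3·√(p̄(1−p̄)/n) = 0.05694 − 3 × 0.02591 = -0.02078 → 0 (negative, so LCL = 0)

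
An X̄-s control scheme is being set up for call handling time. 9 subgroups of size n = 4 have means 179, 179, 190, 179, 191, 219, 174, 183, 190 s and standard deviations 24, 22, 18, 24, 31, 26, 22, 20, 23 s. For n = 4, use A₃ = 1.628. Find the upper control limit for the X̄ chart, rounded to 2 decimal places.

225.10

X̄̄ = (179 + 179 + 190 + 179 + 191 + 219 + 174 + 183 + 190) / 9 = 187.1111
s̄ = (24 + 22 + 18 + 24 + 31 + 26 + 22 + 20 + 23) / 9 = 23.3333
UCL = X̄̄ + A₃·s̄ = 187.1111 + 1.628 × 23.3333 = 225.0978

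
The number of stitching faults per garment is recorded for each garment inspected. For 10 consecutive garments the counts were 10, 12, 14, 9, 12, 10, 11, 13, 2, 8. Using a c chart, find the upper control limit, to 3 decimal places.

19.634

c̄ = (10 + 12 + 14 + 9 + 12 + 10 + 11 + 13 + 2 + 8) / 10 = 101 / 10 = 10.1000
UCL = c̄ + 3√c̄ = 10.1000 + 3 × √10.1000 = 10.1000 + 3 × 3.1780 = 19.6341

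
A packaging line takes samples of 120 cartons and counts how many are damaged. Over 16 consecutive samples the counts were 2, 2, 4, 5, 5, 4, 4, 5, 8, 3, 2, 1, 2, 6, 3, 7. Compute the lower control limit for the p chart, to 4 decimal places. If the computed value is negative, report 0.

0.0000

p̄ = Σdᵢ / (k·n) = 63 / (16 × 120) = 0.03281
LCL = p̄ − 3·√(p̄(1−p̄)/n) = 0.03281 − 3 × 0.01626 = -0.01597 → 0 (negative, so LCL = 0)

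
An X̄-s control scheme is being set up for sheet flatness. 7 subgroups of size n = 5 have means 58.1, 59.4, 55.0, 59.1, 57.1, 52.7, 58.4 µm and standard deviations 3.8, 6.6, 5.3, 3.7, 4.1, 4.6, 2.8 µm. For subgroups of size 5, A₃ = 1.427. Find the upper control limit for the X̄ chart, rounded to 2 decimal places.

63.41

X̄̄ = (58.1 + 59.4 + 55.0 + 59.1 + 57.1 + 52.7 + 58.4) / 7 = 57.1143
s̄ = (3.8 + 6.6 + 5.3 + 3.7 + 4.1 + 4.6 + 2.8) / 7 = 4.4143
UCL = X̄̄ + A₃·s̄ = 57.1143 + 1.427 × 4.4143 = 63.4135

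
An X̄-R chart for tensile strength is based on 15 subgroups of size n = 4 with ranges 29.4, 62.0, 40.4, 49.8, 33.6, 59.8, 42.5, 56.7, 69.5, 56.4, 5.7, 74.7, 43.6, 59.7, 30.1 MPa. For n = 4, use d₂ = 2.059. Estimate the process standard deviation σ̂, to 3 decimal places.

R̄ = (29.4 + 62.0 + 40.4 + 49.8 + 33.6 + 59.8 + 42.5 + 56.7 + 69.5 + 56.4 + 5.7 + 74.7 + 43.6 + 59.7 + 30.1) / 15 = 47.5933
σ̂ = R̄ / d₂ = 47.5933 / 2.059 = 23.1148

23.115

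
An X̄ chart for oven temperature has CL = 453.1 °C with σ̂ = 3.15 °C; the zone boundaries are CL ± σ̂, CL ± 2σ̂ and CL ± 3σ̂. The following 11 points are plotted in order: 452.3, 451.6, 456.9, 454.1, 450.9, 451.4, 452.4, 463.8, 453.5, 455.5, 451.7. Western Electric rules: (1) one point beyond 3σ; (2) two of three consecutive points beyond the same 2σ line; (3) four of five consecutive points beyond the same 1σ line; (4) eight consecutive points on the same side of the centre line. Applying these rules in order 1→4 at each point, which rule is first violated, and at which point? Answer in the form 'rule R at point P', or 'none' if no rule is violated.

Zone of each point (C = within 1σ̂, B = 1σ̂–2σ̂, A = 2σ̂–3σ̂, * = beyond 3σ̂; sign = side of CL): 1:-C, 2:-C, 3:+B, 4:+C, 5:-C, 6:-C, 7:-C, 8:+*, 9:+C, 10:+C, 11:-C
Rule 1 (one point beyond the 3σ limits) is satisfied at point 8.

rule 1 at point 8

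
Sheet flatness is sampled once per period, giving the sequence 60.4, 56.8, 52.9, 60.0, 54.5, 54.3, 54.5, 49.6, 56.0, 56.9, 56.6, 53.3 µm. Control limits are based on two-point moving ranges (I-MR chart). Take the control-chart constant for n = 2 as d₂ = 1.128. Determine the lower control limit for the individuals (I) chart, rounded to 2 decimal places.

46.71

X̄ = (60.4 + 56.8 + 52.9 + 60.0 + 54.5 + 54.3 + 54.5 + 49.6 + 56.0 + 56.9 + 56.6 + 53.3) / 12 = 55.4833
Moving ranges: 3.6, 3.9, 7.1, 5.5, 0.2, 0.2, 4.9, 6.4, 0.9, 0.3, 3.3; M̄R̄ = 36.3000 / 11 = 3.3000
LCL = X̄ − 3·M̄R̄/d₂ = 55.4833 − 3 × 3.3000 / 1.128 = 46.7067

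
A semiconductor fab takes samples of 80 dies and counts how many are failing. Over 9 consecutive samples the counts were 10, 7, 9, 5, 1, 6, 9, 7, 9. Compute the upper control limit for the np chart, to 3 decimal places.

14.582

p̄ = Σdᵢ / (k·n) = 63 / (9 × 80) = 0.08750
UCL = np̄ + 3·√(np̄(1−p̄)) = 7.0000 + 3 × √(7.0000×0.91250) = 7.0000 + 3 × 2.5274 = 14.5821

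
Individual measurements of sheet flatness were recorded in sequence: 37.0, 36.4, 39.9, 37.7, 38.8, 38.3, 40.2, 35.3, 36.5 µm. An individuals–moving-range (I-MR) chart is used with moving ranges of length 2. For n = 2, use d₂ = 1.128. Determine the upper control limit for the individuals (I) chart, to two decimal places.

X̄ = (37.0 + 36.4 + 39.9 + 37.7 + 38.8 + 38.3 + 40.2 + 35.3 + 36.5) / 9 = 37.7889
Moving ranges: 0.6, 3.5, 2.2, 1.1, 0.5, 1.9, 4.9, 1.2; M̄R̄ = 15.9000 / 8 = 1.9875
UCL = X̄ + 3·M̄R̄/d₂ = 37.7889 + 3 × 1.9875 / 1.128 = 43.0748

43.07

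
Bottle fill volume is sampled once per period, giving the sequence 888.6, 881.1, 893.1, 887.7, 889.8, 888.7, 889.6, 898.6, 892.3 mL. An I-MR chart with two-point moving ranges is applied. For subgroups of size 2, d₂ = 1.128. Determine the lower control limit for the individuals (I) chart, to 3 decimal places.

875.217

X̄ = (888.6 + 881.1 + 893.1 + 887.7 + 889.8 + 888.7 + 889.6 + 898.6 + 892.3) / 9 = 889.9444
Moving ranges: 7.5, 12.0, 5.4, 2.1, 1.1, 0.9, 9.0, 6.3; M̄R̄ = 44.3000 / 8 = 5.5375
LCL = X̄ − 3·M̄R̄/d₂ = 889.9444 − 3 × 5.5375 / 1.128 = 875.2171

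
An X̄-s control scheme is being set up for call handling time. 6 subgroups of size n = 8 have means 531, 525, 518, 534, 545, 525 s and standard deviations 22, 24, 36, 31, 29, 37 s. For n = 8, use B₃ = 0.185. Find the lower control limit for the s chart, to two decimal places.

s̄ = (22 + 24 + 36 + 31 + 29 + 37) / 6 = 29.8333
LCL_s = B₃·s̄ = 0.185 × 29.8333 = 5.5192

5.52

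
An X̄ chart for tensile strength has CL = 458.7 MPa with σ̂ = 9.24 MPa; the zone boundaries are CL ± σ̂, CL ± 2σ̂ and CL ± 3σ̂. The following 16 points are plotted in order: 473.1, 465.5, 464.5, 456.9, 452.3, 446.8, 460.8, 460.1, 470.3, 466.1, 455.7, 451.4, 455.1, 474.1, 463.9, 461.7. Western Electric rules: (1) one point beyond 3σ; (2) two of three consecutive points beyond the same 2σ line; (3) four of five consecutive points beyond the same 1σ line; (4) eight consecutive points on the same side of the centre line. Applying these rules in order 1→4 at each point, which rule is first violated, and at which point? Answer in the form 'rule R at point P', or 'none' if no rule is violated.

none

Zone of each point (C = within 1σ̂, B = 1σ̂–2σ̂, A = 2σ̂–3σ̂, * = beyond 3σ̂; sign = side of CL): 1:+B, 2:+C, 3:+C, 4:-C, 5:-C, 6:-B, 7:+C, 8:+C, 9:+B, 10:+C, 11:-C, 12:-C, 13:-C, 14:+B, 15:+C, 16:+C
No rule fires across all 16 points.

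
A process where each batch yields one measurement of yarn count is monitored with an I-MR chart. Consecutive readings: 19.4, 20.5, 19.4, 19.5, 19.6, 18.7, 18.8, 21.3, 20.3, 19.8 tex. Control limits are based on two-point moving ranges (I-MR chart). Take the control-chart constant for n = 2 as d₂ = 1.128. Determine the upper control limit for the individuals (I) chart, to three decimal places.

21.917

X̄ = (19.4 + 20.5 + 19.4 + 19.5 + 19.6 + 18.7 + 18.8 + 21.3 + 20.3 + 19.8) / 10 = 19.7300
Moving ranges: 1.1, 1.1, 0.1, 0.1, 0.9, 0.1, 2.5, 1.0, 0.5; M̄R̄ = 7.4000 / 9 = 0.8222
UCL = X̄ + 3·M̄R̄/d₂ = 19.7300 + 3 × 0.8222 / 1.128 = 21.9168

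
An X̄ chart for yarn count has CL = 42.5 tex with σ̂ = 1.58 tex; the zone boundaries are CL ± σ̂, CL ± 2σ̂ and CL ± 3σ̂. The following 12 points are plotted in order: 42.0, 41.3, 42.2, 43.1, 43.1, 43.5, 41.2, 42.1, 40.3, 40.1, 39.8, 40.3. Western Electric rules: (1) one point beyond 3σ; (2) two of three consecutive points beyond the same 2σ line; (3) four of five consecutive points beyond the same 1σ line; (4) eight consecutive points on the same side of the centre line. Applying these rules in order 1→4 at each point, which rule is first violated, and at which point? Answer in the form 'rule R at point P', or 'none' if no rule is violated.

Zone of each point (C = within 1σ̂, B = 1σ̂–2σ̂, A = 2σ̂–3σ̂, * = beyond 3σ̂; sign = side of CL): 1:-C, 2:-C, 3:-C, 4:+C, 5:+C, 6:+C, 7:-C, 8:-C, 9:-B, 10:-B, 11:-B, 12:-B
Rule 3 (four of five consecutive points beyond the same 1σ limit) is satisfied at point 12.

rule 3 at point 12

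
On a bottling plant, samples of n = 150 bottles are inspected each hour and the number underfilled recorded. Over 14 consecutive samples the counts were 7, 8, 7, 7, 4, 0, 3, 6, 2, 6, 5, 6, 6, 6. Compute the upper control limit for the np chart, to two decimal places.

11.94

p̄ = Σdᵢ / (k·n) = 73 / (14 × 150) = 0.03476
UCL = np̄ + 3·√(np̄(1−p̄)) = 5.2143 + 3 × √(5.2143×0.96524) = 5.2143 + 3 × 2.2434 = 11.9446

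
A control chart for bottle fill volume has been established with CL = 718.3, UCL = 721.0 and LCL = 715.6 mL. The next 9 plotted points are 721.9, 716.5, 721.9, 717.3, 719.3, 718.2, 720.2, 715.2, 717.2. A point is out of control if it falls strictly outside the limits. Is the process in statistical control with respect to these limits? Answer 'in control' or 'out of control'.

out of control

Compare each point to [715.6, 721.0]: sample 1 = 721.9 > UCL; sample 3 = 721.9 > UCL; sample 8 = 715.2 < LCL.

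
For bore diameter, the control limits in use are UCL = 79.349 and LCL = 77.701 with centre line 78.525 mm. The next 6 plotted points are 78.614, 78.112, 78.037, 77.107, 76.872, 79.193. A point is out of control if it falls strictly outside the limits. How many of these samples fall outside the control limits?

2

Compare each point to [77.701, 79.349]: sample 4 = 77.107 < LCL; sample 5 = 76.872 < LCL.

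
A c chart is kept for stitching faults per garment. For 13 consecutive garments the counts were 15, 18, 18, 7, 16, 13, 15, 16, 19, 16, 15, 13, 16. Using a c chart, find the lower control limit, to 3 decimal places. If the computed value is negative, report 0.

c̄ = (15 + 18 + 18 + 7 + 16 + 13 + 15 + 16 + 19 + 16 + 15 + 13 + 16) / 13 = 197 / 13 = 15.1538
LCL = c̄ − 3√c̄ = 15.1538 − 3 × 3.8928 = 3.4755

3.475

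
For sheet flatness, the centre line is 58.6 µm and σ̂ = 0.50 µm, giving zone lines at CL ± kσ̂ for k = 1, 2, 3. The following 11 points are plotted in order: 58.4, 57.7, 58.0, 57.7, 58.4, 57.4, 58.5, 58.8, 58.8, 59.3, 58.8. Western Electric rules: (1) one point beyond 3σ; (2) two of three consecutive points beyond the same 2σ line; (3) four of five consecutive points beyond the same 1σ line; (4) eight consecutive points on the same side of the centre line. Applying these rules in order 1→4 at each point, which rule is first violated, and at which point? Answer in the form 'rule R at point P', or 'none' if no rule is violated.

rule 3 at point 6

Zone of each point (C = within 1σ̂, B = 1σ̂–2σ̂, A = 2σ̂–3σ̂, * = beyond 3σ̂; sign = side of CL): 1:-C, 2:-B, 3:-B, 4:-B, 5:-C, 6:-A, 7:-C, 8:+C, 9:+C, 10:+B, 11:+C
Rule 3 (four of five consecutive points beyond the same 1σ limit) is satisfied at point 6.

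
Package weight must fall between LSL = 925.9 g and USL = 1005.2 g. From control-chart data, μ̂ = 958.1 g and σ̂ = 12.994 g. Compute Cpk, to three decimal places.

Cpu = (USL − μ̂) / (3σ̂) = (1005.2 − 958.1) / (3 × 12.994) = 1.2082; Cpl = (μ̂ − LSL) / (3σ̂) = (958.1 − 925.9) / (3 × 12.994) = 0.8260; Cpk = min(Cpu, Cpl) = 0.8260

0.826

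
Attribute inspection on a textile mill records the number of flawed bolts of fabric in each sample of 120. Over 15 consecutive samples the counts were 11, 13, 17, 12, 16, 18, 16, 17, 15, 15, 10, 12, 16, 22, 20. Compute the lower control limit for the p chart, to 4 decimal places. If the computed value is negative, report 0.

0.0364

p̄ = Σdᵢ / (k·n) = 230 / (15 × 120) = 0.12778
LCL = p̄ − 3·√(p̄(1−p̄)/n) = 0.12778 − 3 × 0.03048 = 0.03635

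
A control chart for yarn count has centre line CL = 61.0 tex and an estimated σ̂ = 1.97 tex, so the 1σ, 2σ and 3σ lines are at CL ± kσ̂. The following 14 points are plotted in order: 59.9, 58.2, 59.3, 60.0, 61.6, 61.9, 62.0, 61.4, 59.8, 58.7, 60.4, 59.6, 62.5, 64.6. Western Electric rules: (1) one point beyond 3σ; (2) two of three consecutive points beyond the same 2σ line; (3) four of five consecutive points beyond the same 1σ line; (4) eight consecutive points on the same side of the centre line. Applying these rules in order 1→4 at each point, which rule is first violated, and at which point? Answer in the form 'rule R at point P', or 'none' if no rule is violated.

Zone of each point (C = within 1σ̂, B = 1σ̂–2σ̂, A = 2σ̂–3σ̂, * = beyond 3σ̂; sign = side of CL): 1:-C, 2:-B, 3:-C, 4:-C, 5:+C, 6:+C, 7:+C, 8:+C, 9:-C, 10:-B, 11:-C, 12:-C, 13:+C, 14:+B
No rule fires across all 14 points.

none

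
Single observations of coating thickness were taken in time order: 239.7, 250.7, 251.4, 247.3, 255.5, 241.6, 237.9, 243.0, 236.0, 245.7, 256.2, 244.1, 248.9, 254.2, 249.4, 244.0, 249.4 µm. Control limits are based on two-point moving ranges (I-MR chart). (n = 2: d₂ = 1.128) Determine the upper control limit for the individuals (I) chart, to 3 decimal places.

265.332

X̄ = (239.7 + 250.7 + 251.4 + 247.3 + 255.5 + 241.6 + 237.9 + 243.0 + 236.0 + 245.7 + 256.2 + 244.1 + 248.9 + 254.2 + 249.4 + 244.0 + 249.4) / 17 = 246.7647
Moving ranges: 11.0, 0.7, 4.1, 8.2, 13.9, 3.7, 5.1, 7.0, 9.7, 10.5, 12.1, 4.8, 5.3, 4.8, 5.4, 5.4; M̄R̄ = 111.7000 / 16 = 6.9813
UCL = X̄ + 3·M̄R̄/d₂ = 246.7647 + 3 × 6.9813 / 1.128 = 265.3319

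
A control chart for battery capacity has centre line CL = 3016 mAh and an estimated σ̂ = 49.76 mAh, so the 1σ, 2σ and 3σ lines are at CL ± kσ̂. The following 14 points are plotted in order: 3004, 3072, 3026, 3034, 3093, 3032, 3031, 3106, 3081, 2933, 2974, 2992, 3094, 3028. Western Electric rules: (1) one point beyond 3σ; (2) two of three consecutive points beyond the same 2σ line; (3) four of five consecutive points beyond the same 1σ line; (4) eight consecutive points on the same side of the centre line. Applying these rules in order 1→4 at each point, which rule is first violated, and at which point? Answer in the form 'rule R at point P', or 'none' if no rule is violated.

Zone of each point (C = within 1σ̂, B = 1σ̂–2σ̂, A = 2σ̂–3σ̂, * = beyond 3σ̂; sign = side of CL): 1:-C, 2:+B, 3:+C, 4:+C, 5:+B, 6:+C, 7:+C, 8:+B, 9:+B, 10:-B, 11:-C, 12:-C, 13:+B, 14:+C
Rule 4 (eight consecutive points on the same side of the centre line) is satisfied at point 9.

rule 4 at point 9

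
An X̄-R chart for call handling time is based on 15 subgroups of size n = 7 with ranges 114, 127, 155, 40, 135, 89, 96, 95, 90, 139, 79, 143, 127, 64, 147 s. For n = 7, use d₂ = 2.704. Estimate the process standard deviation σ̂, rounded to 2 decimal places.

R̄ = (114 + 127 + 155 + 40 + 135 + 89 + 96 + 95 + 90 + 139 + 79 + 143 + 127 + 64 + 147) / 15 = 109.3333
σ̂ = R̄ / d₂ = 109.3333 / 2.704 = 40.4339

40.43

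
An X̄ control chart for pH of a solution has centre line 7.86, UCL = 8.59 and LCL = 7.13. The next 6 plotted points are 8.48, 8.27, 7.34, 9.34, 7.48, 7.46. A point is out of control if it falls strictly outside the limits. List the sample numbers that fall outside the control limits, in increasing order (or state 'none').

4

Compare each point to [7.13, 8.59]: sample 4 = 9.34 > UCL.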